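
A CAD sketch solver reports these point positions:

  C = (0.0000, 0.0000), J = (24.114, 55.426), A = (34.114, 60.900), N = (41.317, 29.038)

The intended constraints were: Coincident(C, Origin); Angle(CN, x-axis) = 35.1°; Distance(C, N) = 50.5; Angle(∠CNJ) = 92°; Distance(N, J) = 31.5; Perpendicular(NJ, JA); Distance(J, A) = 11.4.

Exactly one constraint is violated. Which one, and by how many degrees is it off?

Perpendicular(NJ, JA) — off by 4.41°.

C = (0.00, 0.00) ✓; CN at 35.10° ✓; |CN| = 50.50 ✓; ∠CNJ = 92.00° ✓; |NJ| = 31.50 ✓; ∠(NJ, JA) = 94.41° ✗; |JA| = 11.40 ✓.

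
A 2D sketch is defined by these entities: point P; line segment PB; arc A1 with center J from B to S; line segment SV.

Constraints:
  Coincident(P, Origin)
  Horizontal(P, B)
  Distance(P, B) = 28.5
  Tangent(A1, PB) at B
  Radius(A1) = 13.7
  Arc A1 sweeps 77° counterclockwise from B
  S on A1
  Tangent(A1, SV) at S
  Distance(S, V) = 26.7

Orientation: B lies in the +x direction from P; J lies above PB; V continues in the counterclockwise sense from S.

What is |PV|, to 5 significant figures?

60.267

On A1, B sits at bearing -90° from J; a 77° counterclockwise sweep puts S at bearing -13°, so S = J + 13.7·(cos -13°, sin -13°) = (41.849, 10.618). The tangent condition forces JS to be normal to SV, so SV runs along (−sin -13°, cos -13°); with |SV| = 26.7, V = (47.855, 36.634). Then |PV| = |V − P| = 60.267.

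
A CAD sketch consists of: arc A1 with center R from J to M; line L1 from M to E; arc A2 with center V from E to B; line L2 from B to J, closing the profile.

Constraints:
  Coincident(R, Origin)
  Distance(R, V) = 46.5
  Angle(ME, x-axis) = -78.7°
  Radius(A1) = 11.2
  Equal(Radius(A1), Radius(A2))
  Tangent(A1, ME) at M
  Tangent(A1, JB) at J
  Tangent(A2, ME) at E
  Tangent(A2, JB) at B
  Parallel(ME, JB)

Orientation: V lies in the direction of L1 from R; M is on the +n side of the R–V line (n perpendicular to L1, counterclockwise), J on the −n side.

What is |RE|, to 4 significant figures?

47.83

The slot axis is L1's direction at -78.7°, so u = (cos -78.7°, sin -78.7°) = (0.1959, -0.9806) and n = (−sin -78.7°, cos -78.7°) = (0.9806, 0.1959). R is at the origin and V lies 46.5 along u from R, so V = 46.5·u = (9.111, -45.60). Tangency of A1 to both parallel lines with radius 11.2 puts M and J at R ± 11.2·n: M = (10.98, 2.195), J = (-10.98, -2.195). Equal radii place E and B the same way about V: E = V + 11.2·n = (20.09, -43.40), B = V − 11.2·n = (-1.871, -47.79). Then |RE| = |E − R| = 47.83.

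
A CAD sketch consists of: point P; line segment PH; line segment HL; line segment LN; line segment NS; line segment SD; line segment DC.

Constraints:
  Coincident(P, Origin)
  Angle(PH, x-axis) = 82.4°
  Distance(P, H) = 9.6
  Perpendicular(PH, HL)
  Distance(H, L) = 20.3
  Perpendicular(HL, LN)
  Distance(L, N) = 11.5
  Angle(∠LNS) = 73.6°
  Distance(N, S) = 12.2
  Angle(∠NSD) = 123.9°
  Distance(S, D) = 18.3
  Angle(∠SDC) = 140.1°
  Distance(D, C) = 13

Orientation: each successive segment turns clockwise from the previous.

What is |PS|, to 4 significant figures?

8.734

HL is perpendicular to LN, so LN runs at -97.60°; with |LN| = 11.5, N = (19.87, -4.568). ∠LNS = 73.6° gives NS at 156.0° from the x-axis; with |NS| = 12.2, S = (8.725, 0.3941). Then |PS| = |S − P| = 8.734.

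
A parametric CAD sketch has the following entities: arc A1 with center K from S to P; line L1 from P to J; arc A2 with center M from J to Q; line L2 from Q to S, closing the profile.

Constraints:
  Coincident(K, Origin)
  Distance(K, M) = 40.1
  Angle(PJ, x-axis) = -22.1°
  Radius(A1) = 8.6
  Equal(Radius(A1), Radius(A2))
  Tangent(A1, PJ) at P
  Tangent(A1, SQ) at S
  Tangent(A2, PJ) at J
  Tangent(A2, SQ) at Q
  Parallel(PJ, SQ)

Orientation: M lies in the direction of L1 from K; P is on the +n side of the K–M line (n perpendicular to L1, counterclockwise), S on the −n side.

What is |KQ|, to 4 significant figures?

41.01

The slot axis is L1's direction at -22.1°, so u = (cos -22.1°, sin -22.1°) = (0.9265, -0.3762) and n = (−sin -22.1°, cos -22.1°) = (0.3762, 0.9265). K is at the origin and M lies 40.1 along u from K, so M = 40.1·u = (37.15, -15.09). Tangency of A1 to both parallel lines with radius 8.6 puts P and S at K ± 8.6·n: P = (3.236, 7.968), S = (-3.236, -7.968). Equal radii place J and Q the same way about M: J = M + 8.6·n = (40.39, -7.118), Q = M − 8.6·n = (33.92, -23.05). Then |KQ| = |Q − K| = 41.01.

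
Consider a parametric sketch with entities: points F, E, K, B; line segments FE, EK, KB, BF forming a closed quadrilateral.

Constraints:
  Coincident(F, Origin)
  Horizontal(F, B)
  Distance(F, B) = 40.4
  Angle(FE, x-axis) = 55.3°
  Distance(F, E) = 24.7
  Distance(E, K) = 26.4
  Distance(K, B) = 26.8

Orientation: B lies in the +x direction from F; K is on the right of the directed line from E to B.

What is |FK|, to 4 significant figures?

15.54

Checks: |EK| = 26.40 ✓; |KB| = 26.80 ✓.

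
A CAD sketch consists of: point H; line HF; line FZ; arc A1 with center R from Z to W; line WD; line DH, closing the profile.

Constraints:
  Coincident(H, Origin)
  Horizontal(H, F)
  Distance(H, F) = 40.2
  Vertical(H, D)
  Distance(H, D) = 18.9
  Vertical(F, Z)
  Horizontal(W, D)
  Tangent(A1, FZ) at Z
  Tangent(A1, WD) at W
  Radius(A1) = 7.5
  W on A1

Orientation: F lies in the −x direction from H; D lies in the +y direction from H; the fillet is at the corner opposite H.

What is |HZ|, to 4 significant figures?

41.79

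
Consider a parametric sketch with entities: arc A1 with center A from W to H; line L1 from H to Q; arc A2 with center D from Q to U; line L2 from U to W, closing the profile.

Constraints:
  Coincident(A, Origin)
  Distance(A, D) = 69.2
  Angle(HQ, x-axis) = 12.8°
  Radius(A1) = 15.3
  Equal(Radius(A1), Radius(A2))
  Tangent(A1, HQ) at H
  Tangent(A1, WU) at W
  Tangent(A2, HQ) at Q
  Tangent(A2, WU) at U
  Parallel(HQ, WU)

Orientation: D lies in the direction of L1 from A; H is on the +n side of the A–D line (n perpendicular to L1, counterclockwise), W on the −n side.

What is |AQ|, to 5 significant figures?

70.871

The slot axis is L1's direction at 12.8°, so u = (cos 12.8°, sin 12.8°) = (0.97515, 0.22155) and n = (−sin 12.8°, cos 12.8°) = (-0.22155, 0.97515). A is at the origin and D lies 69.2 along u from A, so D = 69.2·u = (67.480, 15.331). Tangency of A1 to both parallel lines with radius 15.3 puts H and W at A ± 15.3·n: H = (-3.3897, 14.920), W = (3.3897, -14.920). Equal radii place Q and U the same way about D: Q = D + 15.3·n = (64.091, 30.251), U = D − 15.3·n = (70.870, 0.41137). Then |AQ| = |Q − A| = 70.871.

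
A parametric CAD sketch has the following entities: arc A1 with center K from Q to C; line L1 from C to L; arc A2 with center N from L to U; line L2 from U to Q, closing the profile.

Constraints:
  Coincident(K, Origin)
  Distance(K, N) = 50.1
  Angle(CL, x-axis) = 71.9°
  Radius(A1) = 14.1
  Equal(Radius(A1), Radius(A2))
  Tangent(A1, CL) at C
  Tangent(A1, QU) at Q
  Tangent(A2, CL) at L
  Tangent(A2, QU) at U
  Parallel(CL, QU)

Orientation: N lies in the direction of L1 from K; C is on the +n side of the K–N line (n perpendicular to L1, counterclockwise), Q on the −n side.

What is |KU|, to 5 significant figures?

52.046

Tangency of A1 to both parallel lines with radius 14.1 puts C and Q at K ± 14.1·n: C = (-13.402, 4.3805), Q = (13.402, -4.3805). Equal radii place L and U the same way about N: L = N + 14.1·n = (2.1626, 52.001), U = N − 14.1·n = (28.967, 43.240). Then |KU| = |U − K| = 52.046.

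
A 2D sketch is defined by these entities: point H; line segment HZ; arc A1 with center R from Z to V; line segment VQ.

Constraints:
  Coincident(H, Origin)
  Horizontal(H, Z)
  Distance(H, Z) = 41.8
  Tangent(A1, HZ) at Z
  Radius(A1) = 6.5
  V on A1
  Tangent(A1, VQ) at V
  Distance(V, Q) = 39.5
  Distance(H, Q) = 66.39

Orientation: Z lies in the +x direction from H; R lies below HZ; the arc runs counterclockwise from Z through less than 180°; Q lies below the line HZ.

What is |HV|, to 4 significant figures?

36.62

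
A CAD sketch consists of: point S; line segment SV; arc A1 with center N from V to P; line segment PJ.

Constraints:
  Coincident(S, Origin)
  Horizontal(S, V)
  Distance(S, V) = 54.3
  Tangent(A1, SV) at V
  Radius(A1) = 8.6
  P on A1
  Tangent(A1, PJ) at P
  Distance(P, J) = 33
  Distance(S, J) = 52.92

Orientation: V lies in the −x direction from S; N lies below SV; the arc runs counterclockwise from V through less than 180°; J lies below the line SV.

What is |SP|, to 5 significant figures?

62.118

Checks: |NP| = 8.600 ✓; ∠(NP, PJ) = 90.00° ✓; |PJ| = 33.00 ✓; |SJ| = 52.92 ✓.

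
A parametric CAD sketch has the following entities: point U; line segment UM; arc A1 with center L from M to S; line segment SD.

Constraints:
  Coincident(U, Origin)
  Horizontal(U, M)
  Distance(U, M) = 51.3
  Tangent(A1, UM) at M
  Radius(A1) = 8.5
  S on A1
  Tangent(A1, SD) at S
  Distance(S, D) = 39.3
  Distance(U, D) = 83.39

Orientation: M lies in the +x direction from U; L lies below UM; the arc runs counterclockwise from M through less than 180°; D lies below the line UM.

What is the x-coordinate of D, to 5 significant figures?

71.173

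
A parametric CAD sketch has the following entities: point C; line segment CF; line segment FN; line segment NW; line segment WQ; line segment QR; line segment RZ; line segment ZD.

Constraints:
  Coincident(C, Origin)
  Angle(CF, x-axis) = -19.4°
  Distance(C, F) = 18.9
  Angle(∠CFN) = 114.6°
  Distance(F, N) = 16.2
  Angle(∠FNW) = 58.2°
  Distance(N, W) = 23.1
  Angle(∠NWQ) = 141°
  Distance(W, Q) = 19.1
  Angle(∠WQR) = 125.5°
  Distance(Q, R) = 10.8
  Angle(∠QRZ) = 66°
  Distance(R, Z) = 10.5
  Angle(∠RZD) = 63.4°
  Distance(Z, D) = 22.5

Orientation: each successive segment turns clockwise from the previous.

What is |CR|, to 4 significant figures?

15.16

∠NWQ = 141.0° gives WQ at 114.4° from the x-axis; with |WQ| = 19.1, Q = (-9.250, 5.326). ∠WQR = 125.5° gives QR at 59.90° from the x-axis; with |QR| = 10.8, R = (-3.834, 14.67). Then |CR| = |R − C| = 15.16.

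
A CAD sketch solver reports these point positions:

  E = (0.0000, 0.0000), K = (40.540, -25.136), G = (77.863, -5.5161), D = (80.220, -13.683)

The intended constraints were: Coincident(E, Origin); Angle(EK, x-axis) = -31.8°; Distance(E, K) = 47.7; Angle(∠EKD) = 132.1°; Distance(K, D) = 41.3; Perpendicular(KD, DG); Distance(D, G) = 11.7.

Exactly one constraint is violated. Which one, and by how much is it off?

Distance(D, G) = 11.7 — off by 3.20.

E = (0.00, 0.00) ✓; EK at -31.80° ✓; |EK| = 47.70 ✓; ∠EKD = 132.1° ✓; |KD| = 41.30 ✓; ∠(KD, DG) = 90.00° ✓; |DG| = 8.500 ✗.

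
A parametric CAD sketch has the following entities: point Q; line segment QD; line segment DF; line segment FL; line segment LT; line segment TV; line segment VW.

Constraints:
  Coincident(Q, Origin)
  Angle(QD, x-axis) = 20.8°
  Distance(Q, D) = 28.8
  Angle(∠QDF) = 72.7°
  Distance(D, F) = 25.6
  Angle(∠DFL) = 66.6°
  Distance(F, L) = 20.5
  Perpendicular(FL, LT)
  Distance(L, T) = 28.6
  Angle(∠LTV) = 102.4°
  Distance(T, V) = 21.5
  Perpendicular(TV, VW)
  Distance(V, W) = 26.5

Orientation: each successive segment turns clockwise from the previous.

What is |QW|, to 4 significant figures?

38.28

Q is at the origin; QD runs at 20.8° with length 28.8, so D = (26.92, 10.23). ∠QDF = 72.7° gives DF at -86.50° from the x-axis; with |DF| = 25.6, F = (28.49, -15.33). ∠DFL = 66.6° gives FL at 160.1° from the x-axis; with |FL| = 20.5, L = (9.210, -8.347). FL is perpendicular to LT, so LT runs at 70.10°; with |LT| = 28.6, T = (18.94, 18.54). ∠LTV = 102.4° gives TV at -7.500° from the x-axis; with |TV| = 21.5, V = (40.26, 15.74). TV is perpendicular to VW, so VW runs at -97.50°; with |VW| = 26.5, W = (36.80, -10.53). Then |QW| = |W − Q| = 38.28.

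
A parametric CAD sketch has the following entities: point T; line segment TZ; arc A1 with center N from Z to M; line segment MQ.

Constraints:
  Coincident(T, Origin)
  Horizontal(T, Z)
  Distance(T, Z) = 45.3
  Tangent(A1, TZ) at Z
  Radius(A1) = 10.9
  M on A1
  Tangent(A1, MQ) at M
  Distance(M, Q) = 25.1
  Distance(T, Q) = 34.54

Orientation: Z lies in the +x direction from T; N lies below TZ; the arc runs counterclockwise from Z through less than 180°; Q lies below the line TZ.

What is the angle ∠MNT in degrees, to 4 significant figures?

19.15°

Checks: |NM| = 10.90 ✓; ∠(NM, MQ) = 90.00° ✓; |MQ| = 25.10 ✓; |TQ| = 34.54 ✓.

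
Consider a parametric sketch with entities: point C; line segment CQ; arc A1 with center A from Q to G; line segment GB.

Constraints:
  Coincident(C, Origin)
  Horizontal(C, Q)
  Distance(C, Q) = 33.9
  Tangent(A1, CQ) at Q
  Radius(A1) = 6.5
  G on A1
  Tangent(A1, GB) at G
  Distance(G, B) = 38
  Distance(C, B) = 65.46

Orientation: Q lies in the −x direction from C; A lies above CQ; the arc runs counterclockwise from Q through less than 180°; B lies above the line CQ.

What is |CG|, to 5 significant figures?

30.444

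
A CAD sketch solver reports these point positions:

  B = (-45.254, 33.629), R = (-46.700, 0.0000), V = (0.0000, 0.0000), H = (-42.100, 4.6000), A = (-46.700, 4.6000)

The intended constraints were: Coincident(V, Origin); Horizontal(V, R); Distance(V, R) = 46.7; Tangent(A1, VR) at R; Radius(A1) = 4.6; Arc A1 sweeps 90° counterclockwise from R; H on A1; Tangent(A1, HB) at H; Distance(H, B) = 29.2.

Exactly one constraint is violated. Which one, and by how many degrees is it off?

Tangent(A1, HB) at H — off by 6.20°.

V = (0.00, 0.00) ✓; V.y = 0.00, R.y = 0.00 ✓; |VR| = 46.70 ✓; ∠(AR, RV) = 90.00° ✓; |AR| = 4.600 ✓; bearing(A→H) − bearing(A→R) = 90.00° ✓; |AH| = 4.600 ✓; ∠(AH, HB) = 83.80° ✗; |HB| = 29.20 ✓.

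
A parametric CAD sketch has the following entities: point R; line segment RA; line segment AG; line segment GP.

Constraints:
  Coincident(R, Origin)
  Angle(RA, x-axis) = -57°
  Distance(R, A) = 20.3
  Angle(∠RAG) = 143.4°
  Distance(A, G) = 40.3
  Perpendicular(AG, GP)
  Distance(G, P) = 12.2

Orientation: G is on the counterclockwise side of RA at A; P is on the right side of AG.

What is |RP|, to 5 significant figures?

61.595

∠RAG = 143.4°, so AG runs at -57.0° + (180° − 143.4°) = -20.400° from the x-axis; with |AG| = 40.3, G = A + 40.3·(cos -20.400°, sin -20.400°) = (48.829, -31.072). The perpendicularity gives GP at right angles to AG; with |GP| = 12.2 on the right of AG, P = G + 12.2·(-0.34857, -0.93728) = (44.576, -42.507). Then |RP| = |P − R| = 61.595.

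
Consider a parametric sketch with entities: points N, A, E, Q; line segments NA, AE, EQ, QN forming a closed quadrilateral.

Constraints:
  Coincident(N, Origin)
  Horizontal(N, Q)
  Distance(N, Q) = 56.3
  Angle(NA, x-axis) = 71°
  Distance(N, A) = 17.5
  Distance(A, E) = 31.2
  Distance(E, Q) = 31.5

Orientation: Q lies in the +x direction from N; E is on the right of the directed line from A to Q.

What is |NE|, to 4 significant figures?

26.73

N is at the origin; NQ is horizontal with |NQ| = 56.3 and Q in +x, so Q = (56.3, 0). NA runs at 71.0° with |NA| = 17.5, so A = (5.697, 16.55). E is determined by |AE| = 31.2 and |EQ| = 31.5 together: it lies at the intersection of circle(A, 31.2) and circle(Q, 31.5). With |AQ| = 53.24, the foot of the radical line on AQ is 26.44 from A and the perpendicular offset is √(31.2² − 26.44²) = 16.56. Taking the right-of-AQ solution: E = (25.68, -7.411).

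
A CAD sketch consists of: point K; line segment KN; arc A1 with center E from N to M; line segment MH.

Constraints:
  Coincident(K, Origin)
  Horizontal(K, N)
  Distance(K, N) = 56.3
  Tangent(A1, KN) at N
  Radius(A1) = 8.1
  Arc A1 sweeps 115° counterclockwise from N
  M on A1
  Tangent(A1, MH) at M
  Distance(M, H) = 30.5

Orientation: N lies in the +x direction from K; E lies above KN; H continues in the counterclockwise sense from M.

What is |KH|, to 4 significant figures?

64.11

On A1, N sits at bearing -90° from E; a 115° counterclockwise sweep puts M at bearing 25°, so M = E + 8.1·(cos 25°, sin 25°) = (63.64, 11.52). The tangent condition forces EM to be normal to MH, so MH runs along (−sin 25°, cos 25°); with |MH| = 30.5, H = (50.75, 39.17). Then |KH| = |H − K| = 64.11.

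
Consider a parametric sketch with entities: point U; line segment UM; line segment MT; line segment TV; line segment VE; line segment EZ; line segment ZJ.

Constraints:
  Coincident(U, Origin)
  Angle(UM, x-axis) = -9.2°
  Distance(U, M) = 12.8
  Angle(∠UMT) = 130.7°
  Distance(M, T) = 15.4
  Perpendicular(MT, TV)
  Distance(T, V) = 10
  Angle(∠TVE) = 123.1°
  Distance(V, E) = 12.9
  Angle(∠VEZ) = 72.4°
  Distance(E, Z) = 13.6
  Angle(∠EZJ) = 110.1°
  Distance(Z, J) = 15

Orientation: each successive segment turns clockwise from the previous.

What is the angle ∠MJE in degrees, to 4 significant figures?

48.57°

U is at the origin; UM runs at -9.2° with length 12.8, so M = (12.64, -2.046). ∠UMT = 130.7° gives MT at -58.50° from the x-axis; with |MT| = 15.4, T = (20.68, -15.18). MT ⟂ TV, so TV runs at -148.5°; with |TV| = 10.0, V = (12.16, -20.40). ∠TVE = 123.1° gives VE at 154.6° from the x-axis; with |VE| = 12.9, E = (0.5024, -14.87). ∠VEZ = 72.4° gives EZ at 47.00° from the x-axis; with |EZ| = 13.6, Z = (9.778, -4.922). ∠EZJ = 110.1° gives ZJ at -22.90° from the x-axis; with |ZJ| = 15.0, J = (23.60, -10.76). Then cos ∠MJE = JM·JE / (|JM||JE|), giving 48.57°.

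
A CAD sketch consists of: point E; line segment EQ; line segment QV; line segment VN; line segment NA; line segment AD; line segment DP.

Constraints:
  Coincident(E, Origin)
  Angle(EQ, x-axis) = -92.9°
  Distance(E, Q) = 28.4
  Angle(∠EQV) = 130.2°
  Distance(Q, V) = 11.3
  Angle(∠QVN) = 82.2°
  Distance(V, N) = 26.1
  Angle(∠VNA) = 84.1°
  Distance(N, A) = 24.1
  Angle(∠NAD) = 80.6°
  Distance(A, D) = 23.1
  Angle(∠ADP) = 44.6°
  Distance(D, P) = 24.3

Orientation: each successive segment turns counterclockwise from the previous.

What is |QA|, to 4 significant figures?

25.52

E is at the origin; EQ runs at -92.9° with length 28.4, so Q = (-1.437, -28.36). ∠EQV = 130.2° gives QV at -43.10° from the x-axis; with |QV| = 11.3, V = (6.814, -36.08). ∠QVN = 82.2° gives VN at 54.70° from the x-axis; with |VN| = 26.1, N = (21.90, -14.78). ∠VNA = 84.1° gives NA at 150.6° from the x-axis; with |NA| = 24.1, A = (0.8998, -2.953). Then |QA| = |A − Q| = 25.52.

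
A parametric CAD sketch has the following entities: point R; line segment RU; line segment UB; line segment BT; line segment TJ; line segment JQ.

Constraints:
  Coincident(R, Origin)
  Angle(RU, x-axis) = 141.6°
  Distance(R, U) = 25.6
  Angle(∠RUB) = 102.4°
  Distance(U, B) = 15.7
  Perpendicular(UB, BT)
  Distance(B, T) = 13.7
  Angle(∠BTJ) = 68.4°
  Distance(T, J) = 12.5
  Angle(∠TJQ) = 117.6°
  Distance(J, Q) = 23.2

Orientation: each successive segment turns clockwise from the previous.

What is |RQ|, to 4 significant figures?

39.63

∠BTJ = 68.4° gives TJ at -137.6° from the x-axis; with |TJ| = 12.5, J = (-10.10, 15.58). ∠TJQ = 117.6° gives JQ at 160.0° from the x-axis; with |JQ| = 23.2, Q = (-31.90, 23.51). Then |RQ| = |Q − R| = 39.63.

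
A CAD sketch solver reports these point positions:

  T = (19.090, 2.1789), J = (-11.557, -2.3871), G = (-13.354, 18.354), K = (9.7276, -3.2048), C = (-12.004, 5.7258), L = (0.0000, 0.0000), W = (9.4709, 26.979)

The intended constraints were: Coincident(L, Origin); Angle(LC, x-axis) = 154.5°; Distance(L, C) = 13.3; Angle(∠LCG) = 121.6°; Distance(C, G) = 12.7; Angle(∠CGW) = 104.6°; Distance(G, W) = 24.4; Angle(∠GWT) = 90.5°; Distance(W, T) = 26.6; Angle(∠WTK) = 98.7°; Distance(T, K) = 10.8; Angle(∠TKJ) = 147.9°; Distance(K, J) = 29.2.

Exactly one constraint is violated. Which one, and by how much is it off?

Distance(K, J) = 29.2 — off by 7.90.

L = (0.00, 0.00) ✓; LC at 154.5° ✓; |LC| = 13.30 ✓; ∠LCG = 121.6° ✓; |CG| = 12.70 ✓; ∠CGW = 104.6° ✓; |GW| = 24.40 ✓; ∠GWT = 90.50° ✓; |WT| = 26.60 ✓; ∠WTK = 98.70° ✓; |TK| = 10.80 ✓; ∠TKJ = 147.9° ✓; |KJ| = 21.30 ✗.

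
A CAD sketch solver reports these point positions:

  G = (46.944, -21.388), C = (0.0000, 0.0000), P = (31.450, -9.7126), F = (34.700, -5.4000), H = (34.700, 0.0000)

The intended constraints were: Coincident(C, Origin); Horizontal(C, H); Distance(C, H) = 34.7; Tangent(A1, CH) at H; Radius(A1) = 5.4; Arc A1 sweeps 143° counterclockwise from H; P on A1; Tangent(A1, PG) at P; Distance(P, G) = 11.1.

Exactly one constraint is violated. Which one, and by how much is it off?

Distance(P, G) = 11.1 — off by 8.30.

C = (0.00, 0.00) ✓; C.y = 0.00, H.y = 0.00 ✓; |CH| = 34.70 ✓; ∠(FH, HC) = 90.00° ✓; |FH| = 5.400 ✓; bearing(F→P) − bearing(F→H) = 143.0° ✓; |FP| = 5.400 ✓; ∠(FP, PG) = 90.00° ✓; |PG| = 19.40 ✗.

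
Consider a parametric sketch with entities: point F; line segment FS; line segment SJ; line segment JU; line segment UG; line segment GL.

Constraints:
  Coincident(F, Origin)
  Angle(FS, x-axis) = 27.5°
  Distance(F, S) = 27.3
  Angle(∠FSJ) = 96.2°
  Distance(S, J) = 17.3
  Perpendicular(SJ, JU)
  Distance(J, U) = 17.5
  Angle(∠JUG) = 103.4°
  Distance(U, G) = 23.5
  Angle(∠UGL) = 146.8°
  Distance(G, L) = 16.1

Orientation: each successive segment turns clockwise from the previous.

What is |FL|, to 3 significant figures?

20.2

F is at the origin; FS runs at 27.5° with length 27.3, so S = (24.2, 12.6). ∠FSJ = 96.2° gives SJ at -56.3° from the x-axis; with |SJ| = 17.3, J = (33.8, -1.79). The perpendicularity gives JU at right angles to SJ, so JU runs at -146°; with |JU| = 17.5, U = (19.3, -11.5). ∠JUG = 103.4° gives UG at 137° from the x-axis; with |UG| = 23.5, G = (2.04, 4.50). ∠UGL = 146.8° gives GL at 104° from the x-axis; with |GL| = 16.1, L = (-1.83, 20.1). Then |FL| = |L − F| = 20.2.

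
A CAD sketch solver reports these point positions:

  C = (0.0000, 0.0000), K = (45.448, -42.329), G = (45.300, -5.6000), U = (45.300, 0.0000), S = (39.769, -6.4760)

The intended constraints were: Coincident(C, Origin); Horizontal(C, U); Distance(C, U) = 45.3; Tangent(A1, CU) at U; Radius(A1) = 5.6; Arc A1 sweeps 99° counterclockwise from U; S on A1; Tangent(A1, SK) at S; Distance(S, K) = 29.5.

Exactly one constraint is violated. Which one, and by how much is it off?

Distance(S, K) = 29.5 — off by 6.80.

C = (0.00, 0.00) ✓; C.y = 0.00, U.y = 0.00 ✓; |CU| = 45.30 ✓; ∠(GU, UC) = 90.00° ✓; |GU| = 5.600 ✓; bearing(G→S) − bearing(G→U) = 99.00° ✓; |GS| = 5.600 ✓; ∠(GS, SK) = 90.00° ✓; |SK| = 36.30 ✗.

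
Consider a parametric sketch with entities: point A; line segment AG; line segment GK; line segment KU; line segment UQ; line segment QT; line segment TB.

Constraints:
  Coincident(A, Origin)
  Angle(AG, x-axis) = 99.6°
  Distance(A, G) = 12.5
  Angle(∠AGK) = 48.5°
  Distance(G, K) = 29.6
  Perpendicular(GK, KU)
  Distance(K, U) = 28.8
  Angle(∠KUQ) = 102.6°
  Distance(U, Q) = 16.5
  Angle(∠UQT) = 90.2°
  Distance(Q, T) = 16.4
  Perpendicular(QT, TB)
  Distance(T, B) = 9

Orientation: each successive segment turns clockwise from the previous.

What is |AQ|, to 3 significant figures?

23.6

A is at the origin; AG runs at 99.6° with length 12.5, so G = (-2.08, 12.3). ∠AGK = 48.5° gives GK at -31.9° from the x-axis; with |GK| = 29.6, K = (23.0, -3.32). The perpendicularity gives KU at right angles to GK, so KU runs at -122°; with |KU| = 28.8, U = (7.83, -27.8). ∠KUQ = 102.6° gives UQ at 161° from the x-axis; with |UQ| = 16.5, Q = (-7.75, -22.3). Then |AQ| = |Q − A| = 23.6.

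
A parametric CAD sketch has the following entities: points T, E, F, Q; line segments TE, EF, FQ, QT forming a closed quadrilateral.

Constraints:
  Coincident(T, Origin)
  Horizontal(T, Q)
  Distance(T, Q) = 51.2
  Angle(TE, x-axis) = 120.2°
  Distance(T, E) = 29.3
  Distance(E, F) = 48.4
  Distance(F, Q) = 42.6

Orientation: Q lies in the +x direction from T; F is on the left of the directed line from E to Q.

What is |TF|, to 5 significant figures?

49.668

Checks: |EF| = 48.40 ✓; |FQ| = 42.60 ✓.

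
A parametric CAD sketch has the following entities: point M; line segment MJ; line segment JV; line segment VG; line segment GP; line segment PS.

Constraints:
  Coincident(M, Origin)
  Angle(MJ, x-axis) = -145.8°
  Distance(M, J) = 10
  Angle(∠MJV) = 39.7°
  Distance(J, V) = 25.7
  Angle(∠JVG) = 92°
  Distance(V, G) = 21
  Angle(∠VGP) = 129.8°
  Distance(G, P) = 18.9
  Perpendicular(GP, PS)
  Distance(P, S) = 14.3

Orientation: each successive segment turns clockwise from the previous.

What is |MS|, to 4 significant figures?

17.24

M is at the origin; MJ runs at -145.8° with length 10.0, so J = (-8.271, -5.621). ∠MJV = 39.7° gives JV at 73.90° from the x-axis; with |JV| = 25.7, V = (-1.144, 19.07). ∠JVG = 92.0° gives VG at -14.10° from the x-axis; with |VG| = 21.0, G = (19.22, 13.96). ∠VGP = 129.8° gives GP at -64.30° from the x-axis; with |GP| = 18.9, P = (27.42, -3.075). The perpendicularity gives PS at right angles to GP, so PS runs at -154.3°; with |PS| = 14.3, S = (14.53, -9.276). Then |MS| = |S − M| = 17.24.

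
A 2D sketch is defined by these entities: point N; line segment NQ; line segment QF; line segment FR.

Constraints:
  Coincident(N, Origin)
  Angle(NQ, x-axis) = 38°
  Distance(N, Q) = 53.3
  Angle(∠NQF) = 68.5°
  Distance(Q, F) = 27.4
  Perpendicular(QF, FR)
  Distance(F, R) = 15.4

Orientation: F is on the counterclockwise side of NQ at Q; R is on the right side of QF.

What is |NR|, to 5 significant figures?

65.465

N is at the origin; NQ runs at 38.0° with length 53.3, so Q = 53.3·(cos 38.0°, sin 38.0°) = (42.001, 32.815). ∠NQF = 68.5°, so QF runs at 38.0° + (180° − 68.5°) = 149.50° from the x-axis; with |QF| = 27.4, F = Q + 27.4·(cos 149.50°, sin 149.50°) = (18.392, 46.721). QF is perpendicular to FR; with |FR| = 15.4 on the right of QF, R = F + 15.4·(0.50754, 0.86163) = (26.208, 59.990). Then |NR| = |R − N| = 65.465.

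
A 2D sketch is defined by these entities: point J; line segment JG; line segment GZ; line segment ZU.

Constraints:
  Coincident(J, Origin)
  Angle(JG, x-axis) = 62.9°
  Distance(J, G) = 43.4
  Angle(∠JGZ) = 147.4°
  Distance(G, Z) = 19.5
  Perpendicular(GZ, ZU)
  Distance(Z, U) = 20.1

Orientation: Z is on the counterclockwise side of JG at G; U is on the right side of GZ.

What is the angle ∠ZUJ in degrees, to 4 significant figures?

52.20°

J is at the origin; JG runs at 62.9° with length 43.4, so G = 43.4·(cos 62.9°, sin 62.9°) = (19.77, 38.64). ∠JGZ = 147.4°, so GZ runs at 62.9° + (180° − 147.4°) = 95.50° from the x-axis; with |GZ| = 19.5, Z = G + 19.5·(cos 95.50°, sin 95.50°) = (17.90, 58.05). The perpendicularity gives ZU at right angles to GZ; with |ZU| = 20.1 on the right of GZ, U = Z + 20.1·(0.9954, 0.09585) = (37.91, 59.97). Then cos ∠ZUJ = UZ·UJ / (|UZ||UJ|), giving 52.20°.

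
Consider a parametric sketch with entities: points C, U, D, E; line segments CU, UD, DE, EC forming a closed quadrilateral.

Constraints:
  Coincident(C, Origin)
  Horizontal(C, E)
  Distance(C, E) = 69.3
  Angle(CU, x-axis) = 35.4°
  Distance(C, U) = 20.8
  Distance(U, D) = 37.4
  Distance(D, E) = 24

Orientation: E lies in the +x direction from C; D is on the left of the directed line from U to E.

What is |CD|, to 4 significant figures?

56.86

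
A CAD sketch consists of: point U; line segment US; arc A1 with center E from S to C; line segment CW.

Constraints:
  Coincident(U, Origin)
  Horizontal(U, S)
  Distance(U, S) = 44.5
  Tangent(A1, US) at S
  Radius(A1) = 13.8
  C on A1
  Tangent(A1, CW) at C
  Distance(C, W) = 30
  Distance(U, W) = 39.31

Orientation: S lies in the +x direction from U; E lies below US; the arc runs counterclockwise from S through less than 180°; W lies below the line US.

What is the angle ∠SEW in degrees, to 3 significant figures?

129°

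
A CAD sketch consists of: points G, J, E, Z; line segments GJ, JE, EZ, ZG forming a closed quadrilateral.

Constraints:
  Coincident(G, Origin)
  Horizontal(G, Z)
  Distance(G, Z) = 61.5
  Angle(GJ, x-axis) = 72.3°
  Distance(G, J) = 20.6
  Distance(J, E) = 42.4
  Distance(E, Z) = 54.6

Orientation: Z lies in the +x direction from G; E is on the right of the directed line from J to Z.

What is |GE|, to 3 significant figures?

25.3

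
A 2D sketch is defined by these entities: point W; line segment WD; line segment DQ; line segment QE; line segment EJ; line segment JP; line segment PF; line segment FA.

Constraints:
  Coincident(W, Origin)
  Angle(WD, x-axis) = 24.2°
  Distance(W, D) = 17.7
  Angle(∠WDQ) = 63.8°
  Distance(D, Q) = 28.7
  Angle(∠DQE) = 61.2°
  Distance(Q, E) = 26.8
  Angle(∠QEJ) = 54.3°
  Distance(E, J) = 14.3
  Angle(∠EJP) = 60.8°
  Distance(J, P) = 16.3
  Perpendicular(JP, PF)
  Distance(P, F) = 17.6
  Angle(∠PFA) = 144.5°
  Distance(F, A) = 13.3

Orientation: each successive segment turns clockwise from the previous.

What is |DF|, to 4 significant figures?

38.28

∠EJP = 60.8° gives JP at -95.70° from the x-axis; with |JP| = 16.3, P = (3.618, -18.22). The perpendicularity gives PF at right angles to JP, so PF runs at 174.3°; with |PF| = 17.6, F = (-13.90, -16.47). Then |DF| = |F − D| = 38.28.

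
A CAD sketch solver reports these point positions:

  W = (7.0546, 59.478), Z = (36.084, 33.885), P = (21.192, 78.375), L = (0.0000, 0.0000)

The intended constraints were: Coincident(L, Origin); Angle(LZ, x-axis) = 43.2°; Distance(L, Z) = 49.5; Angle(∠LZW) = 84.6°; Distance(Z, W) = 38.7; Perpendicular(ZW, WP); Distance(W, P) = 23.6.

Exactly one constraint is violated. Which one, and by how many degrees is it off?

Perpendicular(ZW, WP) — off by 4.60°.

L = (0.00, 0.00) ✓; LZ at 43.20° ✓; |LZ| = 49.50 ✓; ∠LZW = 84.60° ✓; |ZW| = 38.70 ✓; ∠(ZW, WP) = 85.40° ✗; |WP| = 23.60 ✓.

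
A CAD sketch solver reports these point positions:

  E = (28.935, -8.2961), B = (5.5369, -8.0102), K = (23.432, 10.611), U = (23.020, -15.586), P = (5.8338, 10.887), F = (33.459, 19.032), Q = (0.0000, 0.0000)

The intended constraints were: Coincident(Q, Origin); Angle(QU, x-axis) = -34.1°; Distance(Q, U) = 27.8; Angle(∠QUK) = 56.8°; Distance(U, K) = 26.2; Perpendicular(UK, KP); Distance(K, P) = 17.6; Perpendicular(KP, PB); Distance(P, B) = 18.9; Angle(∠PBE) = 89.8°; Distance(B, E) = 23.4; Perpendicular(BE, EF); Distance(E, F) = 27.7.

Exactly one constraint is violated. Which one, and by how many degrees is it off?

Perpendicular(BE, EF) — off by 8.70°.

Q = (0.00, 0.00) ✓; QU at -34.10° ✓; |QU| = 27.80 ✓; ∠QUK = 56.80° ✓; |UK| = 26.20 ✓; ∠(UK, KP) = 90.00° ✓; |KP| = 17.60 ✓; ∠(KP, PB) = 90.00° ✓; |PB| = 18.90 ✓; ∠PBE = 89.80° ✓; |BE| = 23.40 ✓; ∠(BE, EF) = 81.30° ✗; |EF| = 27.70 ✓.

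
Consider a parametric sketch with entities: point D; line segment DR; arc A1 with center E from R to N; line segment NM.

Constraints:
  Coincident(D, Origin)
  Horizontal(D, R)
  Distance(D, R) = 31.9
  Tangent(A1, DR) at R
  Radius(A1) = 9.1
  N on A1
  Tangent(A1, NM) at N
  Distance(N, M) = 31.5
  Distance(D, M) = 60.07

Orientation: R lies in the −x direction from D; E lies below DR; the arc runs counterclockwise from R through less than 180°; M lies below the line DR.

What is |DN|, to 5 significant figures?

41.593

Checks: |EN| = 9.100 ✓; ∠(EN, NM) = 90.00° ✓; |NM| = 31.50 ✓; |DM| = 60.07 ✓.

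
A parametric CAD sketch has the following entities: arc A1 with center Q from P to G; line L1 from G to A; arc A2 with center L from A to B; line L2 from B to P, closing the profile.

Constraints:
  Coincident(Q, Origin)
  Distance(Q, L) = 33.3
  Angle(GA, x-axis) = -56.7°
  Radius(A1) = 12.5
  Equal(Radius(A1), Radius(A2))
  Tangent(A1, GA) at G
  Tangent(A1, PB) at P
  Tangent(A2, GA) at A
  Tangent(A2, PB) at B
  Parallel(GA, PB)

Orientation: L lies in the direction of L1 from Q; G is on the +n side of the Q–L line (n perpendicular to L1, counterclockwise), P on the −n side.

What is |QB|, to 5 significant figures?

35.569

Tangency of A1 to both parallel lines with radius 12.5 puts G and P at Q ± 12.5·n: G = (10.448, 6.8628), P = (-10.448, -6.8628). Equal radii place A and B the same way about L: A = L + 12.5·n = (28.730, -20.970), B = L − 12.5·n = (7.8349, -34.695). Then |QB| = |B − Q| = 35.569.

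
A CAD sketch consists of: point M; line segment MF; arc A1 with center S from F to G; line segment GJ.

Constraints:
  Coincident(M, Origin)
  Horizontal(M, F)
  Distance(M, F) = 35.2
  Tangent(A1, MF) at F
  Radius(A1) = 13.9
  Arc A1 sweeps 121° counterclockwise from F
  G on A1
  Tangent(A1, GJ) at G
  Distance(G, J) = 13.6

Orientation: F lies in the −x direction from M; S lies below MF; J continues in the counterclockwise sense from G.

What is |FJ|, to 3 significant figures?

33.1

On A1, F sits at bearing 90° from S; a 121° counterclockwise sweep puts G at bearing 211°, so G = S + 13.9·(cos 211°, sin 211°) = (-47.1, -21.1). The tangent condition forces SG to be normal to GJ, so GJ runs along (−sin 211°, cos 211°); with |GJ| = 13.6, J = (-40.1, -32.7). Then |FJ| = |J − F| = 33.1.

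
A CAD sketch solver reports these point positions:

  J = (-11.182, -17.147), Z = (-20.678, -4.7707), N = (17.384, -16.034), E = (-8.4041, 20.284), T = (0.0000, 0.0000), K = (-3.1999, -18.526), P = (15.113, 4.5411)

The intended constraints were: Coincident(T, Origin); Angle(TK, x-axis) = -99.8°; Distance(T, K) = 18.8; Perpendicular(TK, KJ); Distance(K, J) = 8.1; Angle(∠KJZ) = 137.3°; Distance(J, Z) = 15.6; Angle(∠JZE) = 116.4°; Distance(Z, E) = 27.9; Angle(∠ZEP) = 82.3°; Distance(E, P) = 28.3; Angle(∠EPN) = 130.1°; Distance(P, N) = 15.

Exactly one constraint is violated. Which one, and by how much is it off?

Distance(P, N) = 15 — off by 5.70.

T = (0.00, 0.00) ✓; TK at -99.80° ✓; |TK| = 18.80 ✓; ∠(TK, KJ) = 90.00° ✓; |KJ| = 8.100 ✓; ∠KJZ = 137.3° ✓; |JZ| = 15.60 ✓; ∠JZE = 116.4° ✓; |ZE| = 27.90 ✓; ∠ZEP = 82.30° ✓; |EP| = 28.30 ✓; ∠EPN = 130.1° ✓; |PN| = 20.70 ✗.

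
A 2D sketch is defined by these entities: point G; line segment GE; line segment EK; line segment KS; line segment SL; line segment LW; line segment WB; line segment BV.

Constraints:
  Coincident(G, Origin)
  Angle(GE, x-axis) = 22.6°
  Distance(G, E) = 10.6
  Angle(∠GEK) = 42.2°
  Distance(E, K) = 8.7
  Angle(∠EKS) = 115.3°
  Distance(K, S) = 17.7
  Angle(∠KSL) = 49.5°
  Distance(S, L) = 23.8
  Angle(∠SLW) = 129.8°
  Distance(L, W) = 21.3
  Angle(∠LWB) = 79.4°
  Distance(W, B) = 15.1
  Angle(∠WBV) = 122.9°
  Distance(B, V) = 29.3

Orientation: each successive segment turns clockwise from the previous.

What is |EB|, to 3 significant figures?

13.3

G is at the origin; GE runs at 22.6° with length 10.6, so E = (9.79, 4.07). ∠GEK = 42.2° gives EK at -115° from the x-axis; with |EK| = 8.7, K = (6.08, -3.80). ∠EKS = 115.3° gives KS at -180° from the x-axis; with |KS| = 17.7, S = (-11.6, -3.83). ∠KSL = 49.5° gives SL at 49.6° from the x-axis; with |SL| = 23.8, L = (3.81, 14.3). ∠SLW = 129.8° gives LW at -0.600° from the x-axis; with |LW| = 21.3, W = (25.1, 14.1). ∠LWB = 79.4° gives WB at -101° from the x-axis; with |WB| = 15.1, B = (22.2, -0.740). Then |EB| = |B − E| = 13.3.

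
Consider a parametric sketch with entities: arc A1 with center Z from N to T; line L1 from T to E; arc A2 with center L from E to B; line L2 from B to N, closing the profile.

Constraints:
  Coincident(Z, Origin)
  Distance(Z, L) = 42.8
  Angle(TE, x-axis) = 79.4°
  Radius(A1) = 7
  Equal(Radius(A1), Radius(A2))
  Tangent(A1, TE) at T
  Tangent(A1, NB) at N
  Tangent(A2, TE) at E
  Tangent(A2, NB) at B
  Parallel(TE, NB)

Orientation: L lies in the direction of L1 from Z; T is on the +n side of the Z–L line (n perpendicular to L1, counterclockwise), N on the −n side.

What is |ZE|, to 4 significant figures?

43.37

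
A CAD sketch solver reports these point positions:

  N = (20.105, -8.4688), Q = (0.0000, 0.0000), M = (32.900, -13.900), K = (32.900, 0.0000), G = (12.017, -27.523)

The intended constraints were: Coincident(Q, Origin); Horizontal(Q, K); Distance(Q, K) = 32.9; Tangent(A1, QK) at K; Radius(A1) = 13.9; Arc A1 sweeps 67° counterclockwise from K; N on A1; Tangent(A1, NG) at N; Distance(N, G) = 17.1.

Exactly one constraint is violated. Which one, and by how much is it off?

Distance(N, G) = 17.1 — off by 3.60.

Q = (0.00, 0.00) ✓; Q.y = 0.00, K.y = 0.00 ✓; |QK| = 32.90 ✓; ∠(MK, KQ) = 90.00° ✓; |MK| = 13.90 ✓; bearing(M→N) − bearing(M→K) = 67.00° ✓; |MN| = 13.90 ✓; ∠(MN, NG) = 90.00° ✓; |NG| = 20.70 ✗.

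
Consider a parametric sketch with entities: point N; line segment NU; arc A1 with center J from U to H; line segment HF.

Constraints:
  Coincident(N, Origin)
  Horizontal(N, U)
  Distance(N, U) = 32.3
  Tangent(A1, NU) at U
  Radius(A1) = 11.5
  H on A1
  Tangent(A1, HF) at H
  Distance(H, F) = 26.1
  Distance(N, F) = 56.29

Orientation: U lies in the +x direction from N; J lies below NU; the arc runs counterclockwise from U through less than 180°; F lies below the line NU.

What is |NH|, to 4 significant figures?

30.40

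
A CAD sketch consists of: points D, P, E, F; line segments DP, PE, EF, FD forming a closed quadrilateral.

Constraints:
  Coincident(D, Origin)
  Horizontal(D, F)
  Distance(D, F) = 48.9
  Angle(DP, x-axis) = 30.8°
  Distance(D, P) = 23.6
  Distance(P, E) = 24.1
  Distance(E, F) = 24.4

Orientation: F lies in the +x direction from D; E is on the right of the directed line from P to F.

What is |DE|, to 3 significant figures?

29.3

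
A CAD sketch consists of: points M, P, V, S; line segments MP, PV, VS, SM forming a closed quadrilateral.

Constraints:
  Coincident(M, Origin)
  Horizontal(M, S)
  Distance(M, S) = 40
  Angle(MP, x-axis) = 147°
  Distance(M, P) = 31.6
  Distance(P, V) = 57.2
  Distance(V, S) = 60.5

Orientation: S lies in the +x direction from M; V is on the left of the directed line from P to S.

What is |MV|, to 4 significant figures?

57.77

M is at the origin; M and S share the same y with |MS| = 40.0 and S in +x, so S = (40.0, 0). MP runs at 147.0° with |MP| = 31.6, so P = (-26.50, 17.21). V is determined by |PV| = 57.2 and |VS| = 60.5 together: it lies at the intersection of circle(P, 57.2) and circle(S, 60.5). With |PS| = 68.69, the foot of the radical line on PS is 31.52 from P and the perpendicular offset is √(57.2² − 31.52²) = 47.73. Taking the left-of-PS solution: V = (15.97, 55.52).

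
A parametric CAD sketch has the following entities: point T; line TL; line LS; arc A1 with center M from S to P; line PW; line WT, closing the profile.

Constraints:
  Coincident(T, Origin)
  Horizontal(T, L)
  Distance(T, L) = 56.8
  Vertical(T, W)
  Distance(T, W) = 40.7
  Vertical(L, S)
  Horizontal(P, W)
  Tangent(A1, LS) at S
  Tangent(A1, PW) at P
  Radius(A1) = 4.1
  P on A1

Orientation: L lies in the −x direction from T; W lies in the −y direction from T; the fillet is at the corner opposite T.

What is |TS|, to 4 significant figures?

67.57

T is at the origin; TL is horizontal with |TL| = 56.8 and L on the −x side, so L = (-56.80, 0.000). T and W share the same x with |TW| = 40.7 and W on the −y side, so W = (0.000, -40.70). The virtual corner opposite T is at (-56.80, -40.70). The tangent condition forces MS to be normal to LS and since A1 is tangent to PW there, MP ⟂ PW, with radius 4.1, so the center M sits 4.1 in from both sides at M = (-52.70, -36.60). That places the tangent points at S = (-56.80, -36.60) on LS and P = (-52.70, -40.70) on PW. Then |TS| = |S − T| = 67.57.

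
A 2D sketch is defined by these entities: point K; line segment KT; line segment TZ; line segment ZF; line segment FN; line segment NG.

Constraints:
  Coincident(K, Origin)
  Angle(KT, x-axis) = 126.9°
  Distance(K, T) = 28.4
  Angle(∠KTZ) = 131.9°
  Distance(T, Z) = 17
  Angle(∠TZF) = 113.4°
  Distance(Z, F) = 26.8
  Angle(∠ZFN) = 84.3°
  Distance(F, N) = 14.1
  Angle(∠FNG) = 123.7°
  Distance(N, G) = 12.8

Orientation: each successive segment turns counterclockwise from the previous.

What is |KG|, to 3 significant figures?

23.2

∠ZFN = 84.3° gives FN at -22.7° from the x-axis; with |FN| = 14.1, N = (-33.7, -4.82). ∠FNG = 123.7° gives NG at 33.6° from the x-axis; with |NG| = 12.8, G = (-23.1, 2.26). Then |KG| = |G − K| = 23.2.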